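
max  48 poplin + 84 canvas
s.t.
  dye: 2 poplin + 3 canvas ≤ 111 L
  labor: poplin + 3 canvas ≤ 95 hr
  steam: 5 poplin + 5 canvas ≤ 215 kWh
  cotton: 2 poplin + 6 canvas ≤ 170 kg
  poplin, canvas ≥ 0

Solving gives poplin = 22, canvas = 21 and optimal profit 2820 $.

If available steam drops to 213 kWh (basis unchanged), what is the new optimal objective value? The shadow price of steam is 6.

2808

Δb = -2, so new z* = 2820 + (6)·(-2) = 2820 − 12 = 2808.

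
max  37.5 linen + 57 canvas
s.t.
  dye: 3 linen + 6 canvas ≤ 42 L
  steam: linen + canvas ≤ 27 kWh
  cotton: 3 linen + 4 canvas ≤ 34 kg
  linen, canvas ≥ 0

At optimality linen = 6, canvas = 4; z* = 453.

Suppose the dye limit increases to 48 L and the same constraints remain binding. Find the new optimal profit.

Check each constraint at x*: dye 42/42 (tight); steam 10/27 (slack 17); cotton 34/34 (tight).
Slack constraints have shadow price 0 (complementary slackness).
From A_Bᵀ y = c: 3·y_dye + 3·y_cotton = 37.5; 6·y_dye + 4·y_cotton = 57.
→ y_dye = 3.5 and y_cotton = 9.
Δz = y_dye·Δb = 3.5 × (6) = 21, so new z* = 453 + 21 = 474.

474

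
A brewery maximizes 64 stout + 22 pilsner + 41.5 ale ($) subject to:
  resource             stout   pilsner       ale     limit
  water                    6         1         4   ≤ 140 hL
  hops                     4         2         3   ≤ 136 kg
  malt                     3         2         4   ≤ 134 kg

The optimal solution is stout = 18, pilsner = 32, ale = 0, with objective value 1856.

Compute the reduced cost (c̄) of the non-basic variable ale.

Binding: water and hops. Non-binding: malt (16 unused).
Since malt is not tight, its dual is 0.
The binding rows give the dual system: 6·y_water + 4·y_hops = 64 and 1·y_water + 2·y_hops = 22.
Solving: y_water = 5, y_hops = 8.5.
Reduced cost of ale: c₃ − yᵀa₃ = 41.5 − (5·4 + 8.5·3) = 41.5 − 45.5 = -4.

-4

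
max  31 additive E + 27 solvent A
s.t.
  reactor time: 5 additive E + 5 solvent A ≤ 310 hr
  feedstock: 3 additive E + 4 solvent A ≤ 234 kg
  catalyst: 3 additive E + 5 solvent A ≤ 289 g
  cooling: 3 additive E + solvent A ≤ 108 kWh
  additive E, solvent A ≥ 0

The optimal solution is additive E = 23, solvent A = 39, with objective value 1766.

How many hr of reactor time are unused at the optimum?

reactor time used = 5·23 + 5·39 = 310; slack = 310 − 310 = 0.

0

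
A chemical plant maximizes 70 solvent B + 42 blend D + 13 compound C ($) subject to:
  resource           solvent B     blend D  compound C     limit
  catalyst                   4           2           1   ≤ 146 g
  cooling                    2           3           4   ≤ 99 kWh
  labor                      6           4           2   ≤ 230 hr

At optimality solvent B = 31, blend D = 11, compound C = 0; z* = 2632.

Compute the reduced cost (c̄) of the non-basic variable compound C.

-8

At the optimum: catalyst uses 146 of 146 (binding); cooling uses 95 of 99 (slack = 4); labor uses 230 of 230 (binding).
Since cooling is not tight, its dual is 0.
From A_Bᵀ y = c: 4·y_catalyst + 6·y_labor = 70; 2·y_catalyst + 4·y_labor = 42.
This yields shadow prices y_catalyst = 7, y_labor = 7.
Reduced cost of compound C: c₃ − yᵀa₃ = 13 − (7·1 + 7·2) = 13 − 21 = -8.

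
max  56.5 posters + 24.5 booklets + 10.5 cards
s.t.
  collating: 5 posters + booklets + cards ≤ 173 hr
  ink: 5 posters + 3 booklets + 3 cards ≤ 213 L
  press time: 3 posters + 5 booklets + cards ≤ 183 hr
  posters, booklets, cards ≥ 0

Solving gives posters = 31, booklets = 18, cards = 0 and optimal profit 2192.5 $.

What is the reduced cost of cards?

-2

Binding: collating and press time. Non-binding: ink (4 unused).
Since ink is not tight, its dual is 0.
From A_Bᵀ y = c: 5·y_collating + 3·y_press time = 56.5; 1·y_collating + 5·y_press time = 24.5.
→ y_collating = 9.5 and y_press time = 3.
Reduced cost of cards: c₃ − yᵀa₃ = 10.5 − (9.5·1 + 3·1) = 10.5 − 12.5 = -2.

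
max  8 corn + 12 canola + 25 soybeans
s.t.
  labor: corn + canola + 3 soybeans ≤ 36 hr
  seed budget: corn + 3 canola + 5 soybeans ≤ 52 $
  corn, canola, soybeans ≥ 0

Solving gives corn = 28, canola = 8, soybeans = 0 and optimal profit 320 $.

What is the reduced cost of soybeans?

-3

At the optimum: labor uses 36 of 36 (binding); seed budget uses 52 of 52 (binding).
The binding rows give the dual system: 1·y_labor + 1·y_seed budget = 8 and 1·y_labor + 3·y_seed budget = 12.
→ y_labor = 6 and y_seed budget = 2.
Reduced cost of soybeans: c₃ − yᵀa₃ = 25 − (6·3 + 2·5) = 25 − 28 = -3.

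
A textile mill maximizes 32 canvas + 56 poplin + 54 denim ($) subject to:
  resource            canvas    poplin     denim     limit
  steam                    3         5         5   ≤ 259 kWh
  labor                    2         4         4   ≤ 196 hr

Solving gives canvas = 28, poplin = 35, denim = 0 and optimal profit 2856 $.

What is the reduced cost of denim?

-2

Check each constraint at x*: steam 259/259 (tight); labor 196/196 (tight).
Dual feasibility on the basic columns requires 3·y_steam + 2·y_labor = 32, 5·y_steam + 4·y_labor = 56.
This yields shadow prices y_steam = 8, y_labor = 4.
Reduced cost of denim: c₃ − yᵀa₃ = 54 − (8·5 + 4·4) = 54 − 56 = -2.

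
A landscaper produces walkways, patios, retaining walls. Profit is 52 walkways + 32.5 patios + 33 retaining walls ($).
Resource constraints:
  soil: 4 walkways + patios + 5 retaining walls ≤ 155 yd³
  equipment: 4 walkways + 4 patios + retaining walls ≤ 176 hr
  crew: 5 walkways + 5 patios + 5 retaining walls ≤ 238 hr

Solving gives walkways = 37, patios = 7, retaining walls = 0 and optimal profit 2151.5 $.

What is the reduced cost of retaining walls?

-6

Binding: soil and equipment. Non-binding: crew (18 unused).
By complementary slackness, y = 0 for the non-binding constraint.
Dual feasibility on the basic columns requires 4·y_soil + 4·y_equipment = 52, 1·y_soil + 4·y_equipment = 32.5.
→ y_soil = 6.5 and y_equipment = 6.5.
Reduced cost of retaining walls: c₃ − yᵀa₃ = 33 − (6.5·5 + 6.5·1) = 33 − 39 = -6.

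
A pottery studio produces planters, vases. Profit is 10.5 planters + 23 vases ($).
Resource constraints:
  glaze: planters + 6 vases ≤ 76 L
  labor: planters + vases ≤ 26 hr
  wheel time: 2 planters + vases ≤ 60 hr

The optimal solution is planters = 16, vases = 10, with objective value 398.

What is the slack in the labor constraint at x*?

labor used = 1·16 + 1·10 = 26; slack = 26 − 26 = 0.

0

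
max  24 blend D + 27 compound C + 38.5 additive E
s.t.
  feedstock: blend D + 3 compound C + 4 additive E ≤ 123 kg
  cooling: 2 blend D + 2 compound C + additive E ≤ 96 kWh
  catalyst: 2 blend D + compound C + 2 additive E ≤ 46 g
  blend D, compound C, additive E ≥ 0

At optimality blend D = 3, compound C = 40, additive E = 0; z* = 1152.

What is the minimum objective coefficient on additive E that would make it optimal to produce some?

42

At the optimum: feedstock uses 123 of 123 (binding); cooling uses 86 of 96 (slack = 10); catalyst uses 46 of 46 (binding).
Slack constraints have shadow price 0 (complementary slackness).
Dual feasibility on the basic columns requires 1·y_feedstock + 2·y_catalyst = 24, 3·y_feedstock + 1·y_catalyst = 27.
This yields shadow prices y_feedstock = 6, y_catalyst = 9.
additive E enters the basis when its profit ≥ yᵀa₃ = 6·4 + 9·2 = 42.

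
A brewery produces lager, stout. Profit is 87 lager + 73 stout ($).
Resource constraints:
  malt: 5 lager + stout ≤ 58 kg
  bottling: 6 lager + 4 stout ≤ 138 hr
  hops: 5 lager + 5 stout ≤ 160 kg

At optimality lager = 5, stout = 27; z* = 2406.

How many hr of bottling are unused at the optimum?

bottling used = 6·5 + 4·27 = 138; slack = 138 − 138 = 0.

0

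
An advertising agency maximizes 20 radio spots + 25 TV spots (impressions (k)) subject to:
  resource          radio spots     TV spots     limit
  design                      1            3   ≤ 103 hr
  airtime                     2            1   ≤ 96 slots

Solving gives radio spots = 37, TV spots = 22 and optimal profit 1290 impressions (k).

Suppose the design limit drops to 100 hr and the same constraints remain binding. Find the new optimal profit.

At the optimum: design uses 103 of 103 (binding); airtime uses 96 of 96 (binding).
Dual feasibility on the basic columns requires 1·y_design + 2·y_airtime = 20, 3·y_design + 1·y_airtime = 25.
This yields shadow prices y_design = 6, y_airtime = 7.
Δz = y_design·Δb = 6 × (-3) = -18, so new z* = 1290 − 18 = 1272.

1272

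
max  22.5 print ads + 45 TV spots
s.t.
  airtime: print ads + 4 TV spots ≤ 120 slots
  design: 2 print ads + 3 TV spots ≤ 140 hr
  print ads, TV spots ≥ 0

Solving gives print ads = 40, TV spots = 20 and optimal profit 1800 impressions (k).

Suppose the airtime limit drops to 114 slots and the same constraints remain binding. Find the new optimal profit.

At the optimum: airtime uses 120 of 120 (binding); design uses 140 of 140 (binding).
Dual feasibility on the basic columns requires 1·y_airtime + 2·y_design = 22.5, 4·y_airtime + 3·y_design = 45.
Solving: y_airtime = 4.5, y_design = 9.
Δz = y_airtime·Δb = 4.5 × (-6) = -27, so new z* = 1800 − 27 = 1773.

1773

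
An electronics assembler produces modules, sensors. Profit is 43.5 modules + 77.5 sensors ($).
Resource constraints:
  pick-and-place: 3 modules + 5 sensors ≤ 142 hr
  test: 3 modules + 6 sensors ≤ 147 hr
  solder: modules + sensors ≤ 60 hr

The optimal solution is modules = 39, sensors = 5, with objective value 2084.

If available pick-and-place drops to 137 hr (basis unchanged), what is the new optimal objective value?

Check each constraint at x*: pick-and-place 142/142 (tight); test 147/147 (tight); solder 44/60 (slack 16).
Slack constraints have shadow price 0 (complementary slackness).
The binding rows give the dual system: 3·y_pick-and-place + 3·y_test = 43.5 and 5·y_pick-and-place + 6·y_test = 77.5.
Solving: y_pick-and-place = 9.5, y_test = 5.
Δz = y_pick-and-place·Δb = 9.5 × (-5) = -47.5, so new z* = 2084 − 47.5 = 2036.5.

2036.5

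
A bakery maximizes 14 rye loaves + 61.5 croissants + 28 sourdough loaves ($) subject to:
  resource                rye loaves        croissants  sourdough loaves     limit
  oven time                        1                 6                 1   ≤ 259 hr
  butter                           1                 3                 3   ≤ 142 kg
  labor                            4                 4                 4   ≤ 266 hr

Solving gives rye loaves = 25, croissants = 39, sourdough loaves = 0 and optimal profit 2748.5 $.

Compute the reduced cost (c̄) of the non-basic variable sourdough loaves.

At the optimum: oven time uses 259 of 259 (binding); butter uses 142 of 142 (binding); labor uses 256 of 266 (slack = 10).
Slack constraints have shadow price 0 (complementary slackness).
From A_Bᵀ y = c: 1·y_oven time + 1·y_butter = 14; 6·y_oven time + 3·y_butter = 61.5.
This yields shadow prices y_oven time = 6.5, y_butter = 7.5.
Reduced cost of sourdough loaves: c₃ − yᵀa₃ = 28 − (6.5·1 + 7.5·3) = 28 − 29 = -1.

-1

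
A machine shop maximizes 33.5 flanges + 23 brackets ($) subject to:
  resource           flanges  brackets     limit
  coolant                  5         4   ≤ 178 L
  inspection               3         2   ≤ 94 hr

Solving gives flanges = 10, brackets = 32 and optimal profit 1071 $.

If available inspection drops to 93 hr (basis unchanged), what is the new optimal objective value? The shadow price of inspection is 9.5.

1061.5

Δb = -1, so new z* = 1071 + (9.5)·(-1) = 1071 − 9.5 = 1061.5.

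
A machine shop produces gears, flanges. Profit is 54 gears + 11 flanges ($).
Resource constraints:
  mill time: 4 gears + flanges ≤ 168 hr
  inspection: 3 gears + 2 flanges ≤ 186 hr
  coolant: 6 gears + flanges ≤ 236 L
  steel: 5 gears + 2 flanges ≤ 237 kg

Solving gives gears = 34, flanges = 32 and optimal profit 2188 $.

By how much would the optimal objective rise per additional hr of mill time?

6

Binding: mill time and coolant. Non-binding: inspection (20 unused), steel (3 unused).
By complementary slackness, y = 0 for the non-binding constraints.
From A_Bᵀ y = c: 4·y_mill time + 6·y_coolant = 54; 1·y_mill time + 1·y_coolant = 11.
Solving: y_mill time = 6, y_coolant = 5.
Shadow price of mill time = 6.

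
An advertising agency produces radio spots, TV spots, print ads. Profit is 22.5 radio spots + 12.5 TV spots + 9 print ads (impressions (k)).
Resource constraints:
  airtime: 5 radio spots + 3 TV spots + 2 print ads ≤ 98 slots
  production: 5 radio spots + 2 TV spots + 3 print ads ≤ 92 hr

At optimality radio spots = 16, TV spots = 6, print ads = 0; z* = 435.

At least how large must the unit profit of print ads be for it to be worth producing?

10

Check each constraint at x*: airtime 98/98 (tight); production 92/92 (tight).
The binding rows give the dual system: 5·y_airtime + 5·y_production = 22.5 and 3·y_airtime + 2·y_production = 12.5.
→ y_airtime = 3.5 and y_production = 1.
print ads enters the basis when its profit ≥ yᵀa₃ = 3.5·2 + 1·3 = 10.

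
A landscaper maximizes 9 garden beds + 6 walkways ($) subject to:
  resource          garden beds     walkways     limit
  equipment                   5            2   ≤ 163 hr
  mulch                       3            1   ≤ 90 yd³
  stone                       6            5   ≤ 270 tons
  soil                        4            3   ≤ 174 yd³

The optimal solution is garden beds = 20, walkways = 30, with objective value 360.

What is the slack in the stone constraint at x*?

stone used = 6·20 + 5·30 = 270; slack = 270 − 270 = 0.

0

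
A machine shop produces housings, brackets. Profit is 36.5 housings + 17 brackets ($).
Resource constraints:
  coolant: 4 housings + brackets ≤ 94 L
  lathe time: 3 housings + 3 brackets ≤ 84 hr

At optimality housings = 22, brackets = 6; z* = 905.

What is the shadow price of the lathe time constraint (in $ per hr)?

Both coolant and lathe time are binding at x*.
From A_Bᵀ y = c: 4·y_coolant + 3·y_lathe time = 36.5; 1·y_coolant + 3·y_lathe time = 17.
→ y_coolant = 6.5 and y_lathe time = 3.5.
Shadow price of lathe time = 3.5.

3.5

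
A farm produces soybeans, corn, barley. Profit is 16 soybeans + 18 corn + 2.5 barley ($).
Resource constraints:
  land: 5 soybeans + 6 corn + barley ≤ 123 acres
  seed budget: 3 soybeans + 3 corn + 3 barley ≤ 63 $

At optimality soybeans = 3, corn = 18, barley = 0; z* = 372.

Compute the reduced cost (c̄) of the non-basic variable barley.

Both land and seed budget are binding at x*.
From A_Bᵀ y = c: 5·y_land + 3·y_seed budget = 16; 6·y_land + 3·y_seed budget = 18.
→ y_land = 2 and y_seed budget = 2.
Reduced cost of barley: c₃ − yᵀa₃ = 2.5 − (2·1 + 2·3) = 2.5 − 8 = -5.5.

-5.5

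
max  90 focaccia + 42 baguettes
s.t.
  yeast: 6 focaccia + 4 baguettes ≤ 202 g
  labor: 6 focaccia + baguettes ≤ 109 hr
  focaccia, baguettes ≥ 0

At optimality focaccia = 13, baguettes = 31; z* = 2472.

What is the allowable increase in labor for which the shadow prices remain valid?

Binding constraints: yeast, labor. The basis is B = [[6,4],[6,1]] with det -18.
Per unit increase in labor, x* moves by d = (0.2222, -0.3333).
The basis stays optimal until baguettes reaches 0; allowable increase = 93 hr.

93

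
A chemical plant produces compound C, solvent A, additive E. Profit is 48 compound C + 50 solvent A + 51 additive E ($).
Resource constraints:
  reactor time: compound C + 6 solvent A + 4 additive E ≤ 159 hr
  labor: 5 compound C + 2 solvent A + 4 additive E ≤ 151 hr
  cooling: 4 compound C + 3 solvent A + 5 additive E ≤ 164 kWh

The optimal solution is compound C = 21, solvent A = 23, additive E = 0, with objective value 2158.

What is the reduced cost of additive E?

-5

Check each constraint at x*: reactor time 159/159 (tight); labor 151/151 (tight); cooling 153/164 (slack 11).
By complementary slackness, y = 0 for the non-binding constraint.
Dual feasibility on the basic columns requires 1·y_reactor time + 5·y_labor = 48, 6·y_reactor time + 2·y_labor = 50.
This yields shadow prices y_reactor time = 5.5, y_labor = 8.5.
Reduced cost of additive E: c₃ − yᵀa₃ = 51 − (5.5·4 + 8.5·4) = 51 − 56 = -5.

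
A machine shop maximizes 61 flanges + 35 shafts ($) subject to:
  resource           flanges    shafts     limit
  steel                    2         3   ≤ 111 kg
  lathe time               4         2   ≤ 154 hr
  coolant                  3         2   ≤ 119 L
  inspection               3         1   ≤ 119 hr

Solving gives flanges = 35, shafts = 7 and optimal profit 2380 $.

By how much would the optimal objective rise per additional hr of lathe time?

Binding: lathe time and coolant. Non-binding: steel (20 unused), inspection (7 unused).
By complementary slackness, y = 0 for the non-binding constraints.
The binding rows give the dual system: 4·y_lathe time + 3·y_coolant = 61 and 2·y_lathe time + 2·y_coolant = 35.
Solving: y_lathe time = 8.5, y_coolant = 9.
Shadow price of lathe time = 8.5.

8.5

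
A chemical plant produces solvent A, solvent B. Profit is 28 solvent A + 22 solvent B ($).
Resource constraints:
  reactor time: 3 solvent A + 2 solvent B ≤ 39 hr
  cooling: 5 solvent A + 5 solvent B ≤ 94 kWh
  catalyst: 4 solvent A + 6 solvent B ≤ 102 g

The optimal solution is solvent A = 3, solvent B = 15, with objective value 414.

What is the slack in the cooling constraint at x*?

cooling used = 5·3 + 5·15 = 90; slack = 94 − 90 = 4.

4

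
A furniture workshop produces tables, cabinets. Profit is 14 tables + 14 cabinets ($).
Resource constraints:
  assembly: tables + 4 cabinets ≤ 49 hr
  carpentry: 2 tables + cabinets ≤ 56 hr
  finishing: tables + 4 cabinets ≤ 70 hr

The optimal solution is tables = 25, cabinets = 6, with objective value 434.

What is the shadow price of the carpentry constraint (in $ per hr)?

6

Binding: assembly and carpentry. Non-binding: finishing (21 unused).
Since finishing is not tight, its dual is 0.
The binding rows give the dual system: 1·y_assembly + 2·y_carpentry = 14 and 4·y_assembly + 1·y_carpentry = 14.
This yields shadow prices y_assembly = 2, y_carpentry = 6.
Shadow price of carpentry = 6.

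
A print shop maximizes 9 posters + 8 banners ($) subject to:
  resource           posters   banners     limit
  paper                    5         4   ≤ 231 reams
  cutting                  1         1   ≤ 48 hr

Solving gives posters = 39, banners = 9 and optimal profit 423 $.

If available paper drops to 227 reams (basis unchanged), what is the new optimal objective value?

At the optimum: paper uses 231 of 231 (binding); cutting uses 48 of 48 (binding).
The binding rows give the dual system: 5·y_paper + 1·y_cutting = 9 and 4·y_paper + 1·y_cutting = 8.
Solving: y_paper = 1, y_cutting = 4.
Δz = y_paper·Δb = 1 × (-4) = -4, so new z* = 423 − 4 = 419.

419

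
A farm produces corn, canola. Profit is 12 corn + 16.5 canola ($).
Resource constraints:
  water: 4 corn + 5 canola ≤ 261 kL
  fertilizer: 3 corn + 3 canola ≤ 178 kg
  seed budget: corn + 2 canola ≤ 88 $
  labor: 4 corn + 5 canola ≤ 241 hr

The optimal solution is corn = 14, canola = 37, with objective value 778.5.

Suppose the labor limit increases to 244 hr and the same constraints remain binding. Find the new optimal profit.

Binding: seed budget and labor. Non-binding: water (20 unused), fertilizer (25 unused).
Slack constraints have shadow price 0 (complementary slackness).
From A_Bᵀ y = c: 1·y_seed budget + 4·y_labor = 12; 2·y_seed budget + 5·y_labor = 16.5.
Solving: y_seed budget = 2, y_labor = 2.5.
Δz = y_labor·Δb = 2.5 × (3) = 7.5, so new z* = 778.5 + 7.5 = 786.

786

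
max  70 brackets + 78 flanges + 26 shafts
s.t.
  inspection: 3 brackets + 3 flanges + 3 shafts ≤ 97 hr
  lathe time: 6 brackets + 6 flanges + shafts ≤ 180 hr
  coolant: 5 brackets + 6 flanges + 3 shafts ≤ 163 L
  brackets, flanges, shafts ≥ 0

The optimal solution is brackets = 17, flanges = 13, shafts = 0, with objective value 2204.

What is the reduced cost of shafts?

Binding: lathe time and coolant. Non-binding: inspection (7 unused).
Since inspection is not tight, its dual is 0.
Dual feasibility on the basic columns requires 6·y_lathe time + 5·y_coolant = 70, 6·y_lathe time + 6·y_coolant = 78.
This yields shadow prices y_lathe time = 5, y_coolant = 8.
Reduced cost of shafts: c₃ − yᵀa₃ = 26 − (5·1 + 8·3) = 26 − 29 = -3.

-3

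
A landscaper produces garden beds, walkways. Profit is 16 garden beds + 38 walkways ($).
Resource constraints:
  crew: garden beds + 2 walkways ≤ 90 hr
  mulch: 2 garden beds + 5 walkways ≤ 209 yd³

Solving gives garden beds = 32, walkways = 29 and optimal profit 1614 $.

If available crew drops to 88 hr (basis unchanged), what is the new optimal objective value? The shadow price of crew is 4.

Δb = -2, so new z* = 1614 + (4)·(-2) = 1614 − 8 = 1606.

1606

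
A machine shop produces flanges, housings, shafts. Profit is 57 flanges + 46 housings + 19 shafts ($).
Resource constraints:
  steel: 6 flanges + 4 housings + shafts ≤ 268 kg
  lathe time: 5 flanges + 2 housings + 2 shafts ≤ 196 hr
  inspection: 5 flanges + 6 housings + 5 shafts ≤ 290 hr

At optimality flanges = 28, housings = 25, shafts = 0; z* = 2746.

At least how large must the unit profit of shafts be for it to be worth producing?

Binding: steel and inspection. Non-binding: lathe time (6 unused).
Slack constraints have shadow price 0 (complementary slackness).
Dual feasibility on the basic columns requires 6·y_steel + 5·y_inspection = 57, 4·y_steel + 6·y_inspection = 46.
Solving: y_steel = 7, y_inspection = 3.
shafts enters the basis when its profit ≥ yᵀa₃ = 7·1 + 3·5 = 22.

22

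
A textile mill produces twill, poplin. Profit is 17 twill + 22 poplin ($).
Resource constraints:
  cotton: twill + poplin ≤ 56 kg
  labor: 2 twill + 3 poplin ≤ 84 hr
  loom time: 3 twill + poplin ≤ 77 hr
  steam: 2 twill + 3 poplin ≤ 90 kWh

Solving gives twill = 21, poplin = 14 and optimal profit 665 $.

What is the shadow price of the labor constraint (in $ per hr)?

7

Binding: labor and loom time. Non-binding: cotton (21 unused), steam (6 unused).
Slack constraints have shadow price 0 (complementary slackness).
The binding rows give the dual system: 2·y_labor + 3·y_loom time = 17 and 3·y_labor + 1·y_loom time = 22.
→ y_labor = 7 and y_loom time = 1.
Shadow price of labor = 7.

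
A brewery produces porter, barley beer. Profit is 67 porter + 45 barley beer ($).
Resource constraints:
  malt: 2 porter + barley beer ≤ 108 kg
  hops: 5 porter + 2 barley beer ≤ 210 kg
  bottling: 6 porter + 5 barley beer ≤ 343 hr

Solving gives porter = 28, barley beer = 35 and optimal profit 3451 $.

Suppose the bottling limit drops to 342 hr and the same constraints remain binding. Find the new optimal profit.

Binding: hops and bottling. Non-binding: malt (17 unused).
By complementary slackness, y = 0 for the non-binding constraint.
Dual feasibility on the basic columns requires 5·y_hops + 6·y_bottling = 67, 2·y_hops + 5·y_bottling = 45.
This yields shadow prices y_hops = 5, y_bottling = 7.
Δz = y_bottling·Δb = 7 × (-1) = -7, so new z* = 3451 − 7 = 3444.

3444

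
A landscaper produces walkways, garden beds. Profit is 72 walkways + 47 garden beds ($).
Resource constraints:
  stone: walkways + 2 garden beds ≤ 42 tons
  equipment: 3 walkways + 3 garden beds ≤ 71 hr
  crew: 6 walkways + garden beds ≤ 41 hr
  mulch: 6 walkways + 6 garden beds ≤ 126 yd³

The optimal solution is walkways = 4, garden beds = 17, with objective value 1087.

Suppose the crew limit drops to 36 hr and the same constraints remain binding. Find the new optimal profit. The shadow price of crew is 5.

1062

Δb = -5, so new z* = 1087 + (5)·(-5) = 1087 − 25 = 1062.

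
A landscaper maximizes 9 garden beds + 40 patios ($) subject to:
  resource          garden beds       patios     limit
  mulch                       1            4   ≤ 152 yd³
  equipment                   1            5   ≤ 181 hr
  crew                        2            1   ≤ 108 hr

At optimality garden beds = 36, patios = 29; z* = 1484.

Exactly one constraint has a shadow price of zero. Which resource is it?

mulch: 152/152 (binding)
equipment: 181/181 (binding)
crew: 101/108 (slack 7)
By complementary slackness, a constraint with positive slack has shadow price 0 → crew.

crew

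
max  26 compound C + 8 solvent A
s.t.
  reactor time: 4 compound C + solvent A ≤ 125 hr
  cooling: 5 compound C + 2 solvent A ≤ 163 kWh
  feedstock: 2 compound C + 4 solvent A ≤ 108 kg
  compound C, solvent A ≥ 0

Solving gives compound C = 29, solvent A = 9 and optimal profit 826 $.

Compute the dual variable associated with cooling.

2

Binding: reactor time and cooling. Non-binding: feedstock (14 unused).
By complementary slackness, y = 0 for the non-binding constraint.
From A_Bᵀ y = c: 4·y_reactor time + 5·y_cooling = 26; 1·y_reactor time + 2·y_cooling = 8.
This yields shadow prices y_reactor time = 4, y_cooling = 2.
Shadow price of cooling = 2.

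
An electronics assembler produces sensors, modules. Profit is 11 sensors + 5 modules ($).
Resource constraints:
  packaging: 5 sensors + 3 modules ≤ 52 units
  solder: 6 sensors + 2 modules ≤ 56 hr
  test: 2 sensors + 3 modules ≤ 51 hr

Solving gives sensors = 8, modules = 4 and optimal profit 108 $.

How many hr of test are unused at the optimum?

23

test used = 2·8 + 3·4 = 28; slack = 51 − 28 = 23.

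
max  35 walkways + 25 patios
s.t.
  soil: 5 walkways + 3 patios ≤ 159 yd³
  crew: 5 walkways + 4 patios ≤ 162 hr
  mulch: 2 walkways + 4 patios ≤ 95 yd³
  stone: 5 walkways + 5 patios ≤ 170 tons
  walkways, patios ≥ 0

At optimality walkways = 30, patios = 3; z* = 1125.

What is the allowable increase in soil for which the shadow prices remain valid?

Binding constraints: soil, crew. The basis is B = [[5,3],[5,4]] with det 5.
Per unit increase in soil, x* moves by d = (0.8, -1).
The basis stays optimal until patios reaches 0; allowable increase = 3 yd³.

3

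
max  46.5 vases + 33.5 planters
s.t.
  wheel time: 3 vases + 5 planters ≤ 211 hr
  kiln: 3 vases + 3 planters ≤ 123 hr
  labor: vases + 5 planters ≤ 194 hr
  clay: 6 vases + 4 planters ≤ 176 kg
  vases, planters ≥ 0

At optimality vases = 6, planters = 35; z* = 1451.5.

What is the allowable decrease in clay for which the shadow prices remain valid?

Binding constraints: kiln, clay. The basis is B = [[3,3],[6,4]] with det -6.
Per unit decrease in clay, x* moves by d = (-0.5, 0.5).
The basis stays optimal until labor becomes binding; allowable decrease = 6.5 kg.

6.5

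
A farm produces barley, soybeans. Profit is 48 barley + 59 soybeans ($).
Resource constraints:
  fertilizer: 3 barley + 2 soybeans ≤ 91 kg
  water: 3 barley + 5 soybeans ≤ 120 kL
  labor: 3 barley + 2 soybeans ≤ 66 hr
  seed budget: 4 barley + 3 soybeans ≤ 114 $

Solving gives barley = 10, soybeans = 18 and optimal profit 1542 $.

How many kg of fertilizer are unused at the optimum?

fertilizer used = 3·10 + 2·18 = 66; slack = 91 − 66 = 25.

25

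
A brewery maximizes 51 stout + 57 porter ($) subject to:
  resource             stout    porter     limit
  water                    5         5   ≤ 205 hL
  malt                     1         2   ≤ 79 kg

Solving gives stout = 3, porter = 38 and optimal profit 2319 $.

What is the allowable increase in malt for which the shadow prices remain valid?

3

Binding constraints: water, malt. The basis is B = [[5,5],[1,2]] with det 5.
Per unit increase in malt, x* moves by d = (-1, 1).
The basis stays optimal until stout reaches 0; allowable increase = 3 kg.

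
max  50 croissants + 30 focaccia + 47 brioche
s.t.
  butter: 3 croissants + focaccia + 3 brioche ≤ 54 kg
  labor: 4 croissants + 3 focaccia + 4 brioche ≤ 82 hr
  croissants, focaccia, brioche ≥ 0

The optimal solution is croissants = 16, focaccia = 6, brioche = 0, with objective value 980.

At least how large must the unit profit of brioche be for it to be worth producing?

Both butter and labor are binding at x*.
The binding rows give the dual system: 3·y_butter + 4·y_labor = 50 and 1·y_butter + 3·y_labor = 30.
Solving: y_butter = 6, y_labor = 8.
brioche enters the basis when its profit ≥ yᵀa₃ = 6·3 + 8·4 = 50.

50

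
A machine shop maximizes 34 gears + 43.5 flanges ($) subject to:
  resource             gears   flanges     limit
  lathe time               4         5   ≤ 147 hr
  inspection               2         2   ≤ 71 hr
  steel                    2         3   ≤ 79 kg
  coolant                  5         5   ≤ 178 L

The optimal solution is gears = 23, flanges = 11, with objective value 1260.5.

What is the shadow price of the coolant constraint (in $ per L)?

Binding: lathe time and steel. Non-binding: inspection (3 unused), coolant (8 unused).
By complementary slackness, y = 0 for the non-binding constraints.
The binding rows give the dual system: 4·y_lathe time + 2·y_steel = 34 and 5·y_lathe time + 3·y_steel = 43.5.
Solving: y_lathe time = 7.5, y_steel = 2.
Shadow price of coolant = 0.

0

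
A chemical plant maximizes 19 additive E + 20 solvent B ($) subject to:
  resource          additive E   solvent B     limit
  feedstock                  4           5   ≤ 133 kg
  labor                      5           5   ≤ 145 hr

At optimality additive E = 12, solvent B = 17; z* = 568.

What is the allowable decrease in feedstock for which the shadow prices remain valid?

Binding constraints: feedstock, labor. The basis is B = [[4,5],[5,5]] with det -5.
Per unit decrease in feedstock, x* moves by d = (1, -1).
The basis stays optimal until solvent B reaches 0; allowable decrease = 17 kg.

17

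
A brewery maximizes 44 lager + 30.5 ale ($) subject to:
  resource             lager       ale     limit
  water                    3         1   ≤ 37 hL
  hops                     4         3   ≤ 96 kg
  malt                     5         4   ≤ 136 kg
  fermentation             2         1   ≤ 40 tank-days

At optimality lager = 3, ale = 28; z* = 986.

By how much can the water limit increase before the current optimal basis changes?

Binding constraints: water, hops. The basis is B = [[3,1],[4,3]] with det 5.
Per unit increase in water, x* moves by d = (0.6, -0.8).
The basis stays optimal until fermentation becomes binding; allowable increase = 15 hL.

15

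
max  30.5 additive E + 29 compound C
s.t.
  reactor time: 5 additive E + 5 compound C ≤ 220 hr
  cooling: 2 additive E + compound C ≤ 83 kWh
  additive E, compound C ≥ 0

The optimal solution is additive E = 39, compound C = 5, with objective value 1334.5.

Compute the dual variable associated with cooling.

1.5

Both reactor time and cooling are binding at x*.
From A_Bᵀ y = c: 5·y_reactor time + 2·y_cooling = 30.5; 5·y_reactor time + 1·y_cooling = 29.
Solving: y_reactor time = 5.5, y_cooling = 1.5.
Shadow price of cooling = 1.5.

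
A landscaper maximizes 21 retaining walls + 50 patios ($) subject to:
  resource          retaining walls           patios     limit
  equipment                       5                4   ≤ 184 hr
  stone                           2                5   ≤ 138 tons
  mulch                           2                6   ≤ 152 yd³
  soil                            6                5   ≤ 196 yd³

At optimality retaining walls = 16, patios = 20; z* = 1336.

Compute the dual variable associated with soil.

At the optimum: equipment uses 160 of 184 (slack = 24); stone uses 132 of 138 (slack = 6); mulch uses 152 of 152 (binding); soil uses 196 of 196 (binding).
Slack constraints have shadow price 0 (complementary slackness).
From A_Bᵀ y = c: 2·y_mulch + 6·y_soil = 21; 6·y_mulch + 5·y_soil = 50.
→ y_mulch = 7.5 and y_soil = 1.
Shadow price of soil = 1.

1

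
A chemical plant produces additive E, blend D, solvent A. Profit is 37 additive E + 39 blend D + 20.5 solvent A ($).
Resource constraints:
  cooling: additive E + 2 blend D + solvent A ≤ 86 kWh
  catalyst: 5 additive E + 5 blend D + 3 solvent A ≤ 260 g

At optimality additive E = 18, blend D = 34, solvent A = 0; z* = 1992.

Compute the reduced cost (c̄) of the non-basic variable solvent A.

-2.5

Check each constraint at x*: cooling 86/86 (tight); catalyst 260/260 (tight).
The binding rows give the dual system: 1·y_cooling + 5·y_catalyst = 37 and 2·y_cooling + 5·y_catalyst = 39.
Solving: y_cooling = 2, y_catalyst = 7.
Reduced cost of solvent A: c₃ − yᵀa₃ = 20.5 − (2·1 + 7·3) = 20.5 − 23 = -2.5.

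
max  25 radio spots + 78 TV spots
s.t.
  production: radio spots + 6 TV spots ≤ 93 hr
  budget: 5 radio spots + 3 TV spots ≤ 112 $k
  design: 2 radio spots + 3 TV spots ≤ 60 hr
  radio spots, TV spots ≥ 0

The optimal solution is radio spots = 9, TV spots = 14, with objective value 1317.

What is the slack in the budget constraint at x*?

25

budget used = 5·9 + 3·14 = 87; slack = 112 − 87 = 25.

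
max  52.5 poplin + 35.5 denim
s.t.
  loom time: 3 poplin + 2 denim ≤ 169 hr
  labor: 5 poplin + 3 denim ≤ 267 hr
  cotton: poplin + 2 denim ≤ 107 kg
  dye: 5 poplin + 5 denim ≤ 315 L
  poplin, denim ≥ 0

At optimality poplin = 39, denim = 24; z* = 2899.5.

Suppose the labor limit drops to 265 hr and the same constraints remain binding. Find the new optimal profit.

2882.5

At the optimum: loom time uses 165 of 169 (slack = 4); labor uses 267 of 267 (binding); cotton uses 87 of 107 (slack = 20); dye uses 315 of 315 (binding).
Since loom time, cotton are not tight, their duals are 0.
From A_Bᵀ y = c: 5·y_labor + 5·y_dye = 52.5; 3·y_labor + 5·y_dye = 35.5.
This yields shadow prices y_labor = 8.5, y_dye = 2.
Δz = y_labor·Δb = 8.5 × (-2) = -17, so new z* = 2899.5 − 17 = 2882.5.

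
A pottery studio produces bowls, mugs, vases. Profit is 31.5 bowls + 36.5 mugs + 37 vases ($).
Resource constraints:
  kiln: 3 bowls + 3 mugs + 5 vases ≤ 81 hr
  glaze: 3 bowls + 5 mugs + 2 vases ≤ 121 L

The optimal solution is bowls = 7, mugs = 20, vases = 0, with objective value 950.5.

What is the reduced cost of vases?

Check each constraint at x*: kiln 81/81 (tight); glaze 121/121 (tight).
The binding rows give the dual system: 3·y_kiln + 3·y_glaze = 31.5 and 3·y_kiln + 5·y_glaze = 36.5.
This yields shadow prices y_kiln = 8, y_glaze = 2.5.
Reduced cost of vases: c₃ − yᵀa₃ = 37 − (8·5 + 2.5·2) = 37 − 45 = -8.

-8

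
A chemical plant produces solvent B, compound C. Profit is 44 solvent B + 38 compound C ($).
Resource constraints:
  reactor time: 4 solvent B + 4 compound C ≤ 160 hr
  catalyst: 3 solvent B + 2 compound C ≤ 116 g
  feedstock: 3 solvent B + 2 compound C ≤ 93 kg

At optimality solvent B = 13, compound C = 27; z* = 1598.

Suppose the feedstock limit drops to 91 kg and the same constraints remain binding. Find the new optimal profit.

1586

Binding: reactor time and feedstock. Non-binding: catalyst (23 unused).
Slack constraints have shadow price 0 (complementary slackness).
The binding rows give the dual system: 4·y_reactor time + 3·y_feedstock = 44 and 4·y_reactor time + 2·y_feedstock = 38.
Solving: y_reactor time = 6.5, y_feedstock = 6.
Δz = y_feedstock·Δb = 6 × (-2) = -12, so new z* = 1598 − 12 = 1586.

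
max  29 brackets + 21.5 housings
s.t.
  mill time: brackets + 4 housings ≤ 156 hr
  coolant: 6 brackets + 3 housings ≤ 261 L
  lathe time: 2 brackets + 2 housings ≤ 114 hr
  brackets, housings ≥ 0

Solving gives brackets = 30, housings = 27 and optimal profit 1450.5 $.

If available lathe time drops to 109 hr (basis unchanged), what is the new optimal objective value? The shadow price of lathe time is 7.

Δb = -5, so new z* = 1450.5 + (7)·(-5) = 1450.5 − 35 = 1415.5.

1415.5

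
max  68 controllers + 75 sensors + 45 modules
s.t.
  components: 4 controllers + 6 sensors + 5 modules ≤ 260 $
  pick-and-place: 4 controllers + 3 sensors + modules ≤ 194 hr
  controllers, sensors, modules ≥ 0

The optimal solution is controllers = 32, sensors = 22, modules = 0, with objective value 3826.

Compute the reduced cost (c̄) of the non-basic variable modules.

-4

Check each constraint at x*: components 260/260 (tight); pick-and-place 194/194 (tight).
The binding rows give the dual system: 4·y_components + 4·y_pick-and-place = 68 and 6·y_components + 3·y_pick-and-place = 75.
→ y_components = 8 and y_pick-and-place = 9.
Reduced cost of modules: c₃ − yᵀa₃ = 45 − (8·5 + 9·1) = 45 − 49 = -4.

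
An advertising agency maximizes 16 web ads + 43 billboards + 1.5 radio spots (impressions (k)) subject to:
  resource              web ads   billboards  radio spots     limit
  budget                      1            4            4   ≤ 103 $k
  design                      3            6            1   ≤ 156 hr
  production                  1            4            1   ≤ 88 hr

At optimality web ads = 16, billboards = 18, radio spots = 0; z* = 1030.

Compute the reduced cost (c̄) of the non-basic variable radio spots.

Check each constraint at x*: budget 88/103 (slack 15); design 156/156 (tight); production 88/88 (tight).
By complementary slackness, y = 0 for the non-binding constraint.
Dual feasibility on the basic columns requires 3·y_design + 1·y_production = 16, 6·y_design + 4·y_production = 43.
→ y_design = 3.5 and y_production = 5.5.
Reduced cost of radio spots: c₃ − yᵀa₃ = 1.5 − (3.5·1 + 5.5·1) = 1.5 − 9 = -7.5.

-7.5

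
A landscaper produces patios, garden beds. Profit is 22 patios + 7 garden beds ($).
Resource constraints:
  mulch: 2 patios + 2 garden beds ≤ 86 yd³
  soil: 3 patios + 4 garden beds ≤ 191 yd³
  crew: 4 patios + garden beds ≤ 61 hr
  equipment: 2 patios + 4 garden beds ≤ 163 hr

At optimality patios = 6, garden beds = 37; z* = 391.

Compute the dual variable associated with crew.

5

At the optimum: mulch uses 86 of 86 (binding); soil uses 166 of 191 (slack = 25); crew uses 61 of 61 (binding); equipment uses 160 of 163 (slack = 3).
Slack constraints have shadow price 0 (complementary slackness).
The binding rows give the dual system: 2·y_mulch + 4·y_crew = 22 and 2·y_mulch + 1·y_crew = 7.
Solving: y_mulch = 1, y_crew = 5.
Shadow price of crew = 5.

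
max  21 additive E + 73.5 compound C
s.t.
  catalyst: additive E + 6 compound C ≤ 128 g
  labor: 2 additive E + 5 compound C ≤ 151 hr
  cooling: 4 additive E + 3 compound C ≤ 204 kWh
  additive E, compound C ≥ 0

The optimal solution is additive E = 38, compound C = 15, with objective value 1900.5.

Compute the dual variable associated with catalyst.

Binding: catalyst and labor. Non-binding: cooling (7 unused).
Since cooling is not tight, its dual is 0.
The binding rows give the dual system: 1·y_catalyst + 2·y_labor = 21 and 6·y_catalyst + 5·y_labor = 73.5.
→ y_catalyst = 6 and y_labor = 7.5.
Shadow price of catalyst = 6.

6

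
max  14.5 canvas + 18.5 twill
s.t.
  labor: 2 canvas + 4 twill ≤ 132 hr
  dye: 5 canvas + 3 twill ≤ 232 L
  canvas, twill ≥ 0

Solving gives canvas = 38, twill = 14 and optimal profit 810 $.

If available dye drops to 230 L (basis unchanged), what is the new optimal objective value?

Check each constraint at x*: labor 132/132 (tight); dye 232/232 (tight).
Dual feasibility on the basic columns requires 2·y_labor + 5·y_dye = 14.5, 4·y_labor + 3·y_dye = 18.5.
This yields shadow prices y_labor = 3.5, y_dye = 1.5.
Δz = y_dye·Δb = 1.5 × (-2) = -3, so new z* = 810 − 3 = 807.

807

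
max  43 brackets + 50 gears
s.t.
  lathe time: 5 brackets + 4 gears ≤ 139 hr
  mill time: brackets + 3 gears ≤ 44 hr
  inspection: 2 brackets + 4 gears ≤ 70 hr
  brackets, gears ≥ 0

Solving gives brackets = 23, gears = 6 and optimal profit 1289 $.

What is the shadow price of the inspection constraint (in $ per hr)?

Binding: lathe time and inspection. Non-binding: mill time (3 unused).
Slack constraints have shadow price 0 (complementary slackness).
Dual feasibility on the basic columns requires 5·y_lathe time + 2·y_inspection = 43, 4·y_lathe time + 4·y_inspection = 50.
→ y_lathe time = 6 and y_inspection = 6.5.
Shadow price of inspection = 6.5.

6.5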